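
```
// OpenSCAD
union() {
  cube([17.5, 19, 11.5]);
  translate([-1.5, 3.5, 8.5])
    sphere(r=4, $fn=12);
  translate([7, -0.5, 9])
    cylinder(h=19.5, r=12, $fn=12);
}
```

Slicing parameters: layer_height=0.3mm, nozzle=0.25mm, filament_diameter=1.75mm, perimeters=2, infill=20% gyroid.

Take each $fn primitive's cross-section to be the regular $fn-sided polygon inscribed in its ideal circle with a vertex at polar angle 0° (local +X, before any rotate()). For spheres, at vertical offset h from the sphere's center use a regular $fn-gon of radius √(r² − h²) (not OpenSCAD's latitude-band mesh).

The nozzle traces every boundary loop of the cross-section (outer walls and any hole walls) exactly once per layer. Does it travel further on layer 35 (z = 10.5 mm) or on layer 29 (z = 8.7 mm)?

Layer 35 (z = 10.5): the cube is present — its section is the full 17.5×19 rectangle (perimeter 73.00 mm); the r=4 sphere at (-1.5, 3.5) slices to a regular 12-gon of circumradius 3.464 (√(r²−h²) with h=2 from center) (perimeter = 2·12·3.464·sin(180°/12) = 21.52 mm); the r=12 cylinder at (7, -0.5) contributes a regular 12-gon of circumradius 12 (perimeter = 2·12·12.000·sin(180°/12) = 74.54 mm); Merging all regions: the regions partially overlap (shared area 204.11 mm²), so the edge portions inside another operand are dropped and the merged outline is re-measured after clipping — boundary = 96.47 mm. So its perimeter = 96.47 mm. Layer 29 (z = 8.7): the cube is present — its section is the full 17.5×19 rectangle (perimeter 73.00 mm); the r=4 sphere at (-1.5, 3.5) slices to a regular 12-gon of circumradius 3.995 (√(r²−h²) with h=0.2 from center) (perimeter = 2·12·3.995·sin(180°/12) = 24.82 mm); the cylinder at (7, -0.5) is absent (z outside [9, 28.5]); Merging all regions: the regions partially overlap (shared area 12.54 mm²), so the edge portions inside another operand are dropped and the merged outline is re-measured after clipping — boundary = 81.43 mm. So its perimeter = 81.43 mm. Layer 35 is larger (96.47 vs 81.43 mm).

layer 35 (z = 10.5 mm)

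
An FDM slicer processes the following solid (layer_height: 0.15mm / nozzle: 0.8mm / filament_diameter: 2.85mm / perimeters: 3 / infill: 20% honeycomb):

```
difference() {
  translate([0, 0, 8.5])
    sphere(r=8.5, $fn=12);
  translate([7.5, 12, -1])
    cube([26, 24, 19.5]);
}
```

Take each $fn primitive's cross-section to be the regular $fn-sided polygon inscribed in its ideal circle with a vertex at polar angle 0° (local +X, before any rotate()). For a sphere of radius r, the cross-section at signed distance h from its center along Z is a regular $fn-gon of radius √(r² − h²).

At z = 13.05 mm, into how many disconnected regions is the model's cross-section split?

At z = 13.05 mm: the sphere: section is a regular 12-gon, circumradius = √(r²−h²) = √(8.5²−4.55²) = 7.180; the 26×24 cube at (7.5, 12) contributes its full rectangle; Taking the first minus the rest: starting from the r=8.5 sphere, the 26×24 cube at (7.5, 12) misses the remaining region (no effect) — 1 connected region. The result has 1 disconnected region.

1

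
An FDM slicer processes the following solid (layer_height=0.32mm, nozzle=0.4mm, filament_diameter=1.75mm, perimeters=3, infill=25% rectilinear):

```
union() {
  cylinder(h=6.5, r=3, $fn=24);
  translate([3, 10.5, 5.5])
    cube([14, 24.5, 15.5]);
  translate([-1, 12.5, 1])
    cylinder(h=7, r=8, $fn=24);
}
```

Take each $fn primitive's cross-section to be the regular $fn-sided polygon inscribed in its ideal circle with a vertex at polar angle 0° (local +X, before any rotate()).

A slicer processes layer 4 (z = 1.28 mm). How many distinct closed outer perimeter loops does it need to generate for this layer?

2

At z = 1.28 mm: the cylinder: section is a regular 24-gon, circumradius r=3; the cube at (3, 10.5) is absent (z outside [5.5, 21]); the r=8 cylinder at (-1, 12.5) contributes a regular 24-gon of circumradius 8; Combining (union): the 2 present regions are separate (no shared area or edge), so areas and boundary lengths simply add and each stays a separate island — 2 connected regions. The result has 2 disconnected regions.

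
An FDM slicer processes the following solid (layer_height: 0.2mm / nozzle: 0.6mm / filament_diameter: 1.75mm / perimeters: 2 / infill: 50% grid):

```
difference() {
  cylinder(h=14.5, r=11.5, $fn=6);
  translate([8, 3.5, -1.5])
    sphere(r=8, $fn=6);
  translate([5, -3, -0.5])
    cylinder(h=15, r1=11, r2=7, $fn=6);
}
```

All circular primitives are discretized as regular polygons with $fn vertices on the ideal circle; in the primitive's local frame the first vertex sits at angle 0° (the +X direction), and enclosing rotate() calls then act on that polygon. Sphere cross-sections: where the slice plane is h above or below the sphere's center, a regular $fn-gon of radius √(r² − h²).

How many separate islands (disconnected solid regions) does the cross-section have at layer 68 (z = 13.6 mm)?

1

At z = 13.6 mm: the r=11.5 cylinder contributes a regular 6-gon of circumradius 11.5; the sphere at (8, 3.5) does not reach this height (|z−center|=15.100 > r=8); the cone at (5, -3) contributes a regular 6-gon of circumradius 7.240 (interpolated between r1=11 and r2=7 at t=0.940); After the difference (first − rest): starting from the r=11.5 cylinder, the cone at (5, -3) partially overlaps it — only the 118.04 mm² overlap (of its 136.18 mm²) is removed, clipping the outline — 1 connected region. Overall, the cross-section is a single solid region. Island count = 1.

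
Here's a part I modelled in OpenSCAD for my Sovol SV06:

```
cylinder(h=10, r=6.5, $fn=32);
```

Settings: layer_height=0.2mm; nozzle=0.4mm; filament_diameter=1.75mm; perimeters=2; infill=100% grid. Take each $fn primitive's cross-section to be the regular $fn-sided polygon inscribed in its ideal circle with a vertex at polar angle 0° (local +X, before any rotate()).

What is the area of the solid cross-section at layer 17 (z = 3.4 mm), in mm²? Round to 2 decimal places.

131.88 mm²

At z = 3.4 mm: the cylinder: section is a regular 32-gon, circumradius r=6.5 (area = (32/2)·6.500²·sin(360°/32) = 131.88 mm²). Overall, the cross-section is a single solid region. Net area = 131.88 mm².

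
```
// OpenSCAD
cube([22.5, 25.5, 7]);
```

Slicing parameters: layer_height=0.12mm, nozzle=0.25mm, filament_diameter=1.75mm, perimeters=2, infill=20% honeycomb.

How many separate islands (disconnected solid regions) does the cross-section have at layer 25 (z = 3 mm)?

At z = 3 mm: the cube (footprint 22.5×25.5) is included at this height. Overall, the cross-section is a single solid region. Island count = 1.

1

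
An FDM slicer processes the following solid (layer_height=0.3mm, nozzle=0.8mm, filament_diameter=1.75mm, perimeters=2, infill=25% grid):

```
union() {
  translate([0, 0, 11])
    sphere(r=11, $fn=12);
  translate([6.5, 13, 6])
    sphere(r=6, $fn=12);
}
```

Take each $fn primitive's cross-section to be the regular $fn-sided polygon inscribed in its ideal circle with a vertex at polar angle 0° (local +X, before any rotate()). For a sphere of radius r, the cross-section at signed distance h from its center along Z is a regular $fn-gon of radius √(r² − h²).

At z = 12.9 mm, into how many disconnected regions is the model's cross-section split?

At z = 12.9 mm: the sphere: section is a regular 12-gon, circumradius = √(r²−h²) = √(11²−1.9²) = 10.835; the sphere at (6.5, 13) is not intersected at this z (|z−center|=6.900 > r=6); Merging all regions: only the r=11 sphere is present, so the union is just that shape — 1 connected region. The result has 1 disconnected region.

1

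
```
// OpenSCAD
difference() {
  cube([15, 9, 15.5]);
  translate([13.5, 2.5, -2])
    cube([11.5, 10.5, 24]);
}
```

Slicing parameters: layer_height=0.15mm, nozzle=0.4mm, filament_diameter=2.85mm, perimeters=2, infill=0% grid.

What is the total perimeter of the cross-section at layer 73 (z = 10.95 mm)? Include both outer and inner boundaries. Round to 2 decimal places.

48.00 mm

At z = 10.95 mm: the cube (footprint 15×9) is included at this height (perimeter 48.00 mm); the cube at (13.5, 2.5) (footprint 11.5×10.5) is included at this height (perimeter 44.00 mm); Taking the first minus the rest: starting from the 15×9 cube, the 11.5×10.5 cube at (13.5, 2.5) partially overlaps it — only the 9.75 mm² overlap (of its 120.75 mm²) is removed, clipping the outline — boundary = 48.00 mm. Overall, the cross-section is a single solid region. Total boundary length (outer) = 48.00 mm.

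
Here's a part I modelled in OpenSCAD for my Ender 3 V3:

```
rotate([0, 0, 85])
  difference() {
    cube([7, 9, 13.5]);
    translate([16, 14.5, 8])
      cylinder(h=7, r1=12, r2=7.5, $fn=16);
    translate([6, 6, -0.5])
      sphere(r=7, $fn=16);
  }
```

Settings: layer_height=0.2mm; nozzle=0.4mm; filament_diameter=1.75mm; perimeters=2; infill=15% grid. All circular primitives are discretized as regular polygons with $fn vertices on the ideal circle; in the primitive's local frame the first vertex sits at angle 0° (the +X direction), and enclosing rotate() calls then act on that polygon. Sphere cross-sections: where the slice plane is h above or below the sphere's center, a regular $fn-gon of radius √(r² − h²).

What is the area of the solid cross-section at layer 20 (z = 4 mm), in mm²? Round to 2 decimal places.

17.75 mm²

At z = 4 mm: the 7×9 cube contributes its full rectangle (area 63.00 mm²); the cone at (16, 14.5) is absent (z outside [8, 15]); the r=7 sphere at (6, 6) slices to a regular 16-gon of circumradius 5.362 (√(r²−h²) with h=4.5 from center) (area = (16/2)·5.362²·sin(360°/16) = 88.02 mm²); Taking the first minus the rest: starting from the 7×9 cube (63.00 mm²), the r=7 sphere at (6, 6) partially overlaps it — only the 45.25 mm² overlap (of its 88.02 mm²) is removed, clipping the outline — area = 17.75 mm²; (rotated 85° about Z; rotation is an isometry so areas/perimeters/island counts are preserved). Overall, the cross-section is a single solid region. Net area = 17.75 mm².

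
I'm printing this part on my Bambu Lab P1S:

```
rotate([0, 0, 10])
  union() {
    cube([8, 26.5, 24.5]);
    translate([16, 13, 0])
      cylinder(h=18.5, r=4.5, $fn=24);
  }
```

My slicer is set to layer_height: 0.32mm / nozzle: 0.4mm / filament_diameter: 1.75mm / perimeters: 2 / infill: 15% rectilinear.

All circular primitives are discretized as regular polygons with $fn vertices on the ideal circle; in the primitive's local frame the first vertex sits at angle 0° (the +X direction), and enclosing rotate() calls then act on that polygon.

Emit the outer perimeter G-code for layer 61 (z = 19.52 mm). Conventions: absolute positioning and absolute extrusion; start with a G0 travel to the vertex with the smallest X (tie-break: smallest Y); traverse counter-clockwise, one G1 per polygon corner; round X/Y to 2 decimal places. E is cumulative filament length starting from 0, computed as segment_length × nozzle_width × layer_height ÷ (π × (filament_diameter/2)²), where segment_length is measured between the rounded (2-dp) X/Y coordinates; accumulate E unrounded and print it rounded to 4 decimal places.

G0 X-4.60 Y26.10 Z19.52
G1 X0.00 Y0.00 E1.4104
G1 X7.88 Y1.39 E1.8362
G1 X3.28 Y27.49 E3.2465
G1 X-4.60 Y26.10 E3.6723

At z = 19.52 mm: the 8×26.5 cube contributes its full rectangle; the cylinder at (16, 13) does not reach this height (z outside [0, 18.5]); Taking the union: only the 8×26.5 cube is present, so the union is just that shape — 1 connected region; (rotated 10° about Z; rotation is an isometry so areas/perimeters/island counts are preserved). The outline is a single polygon with 4 vertices. Extrusion per mm of travel: 0.4 × 0.32 / (π × 0.875²) = 0.053216. Accumulating E over each segment gives final E = 3.6723.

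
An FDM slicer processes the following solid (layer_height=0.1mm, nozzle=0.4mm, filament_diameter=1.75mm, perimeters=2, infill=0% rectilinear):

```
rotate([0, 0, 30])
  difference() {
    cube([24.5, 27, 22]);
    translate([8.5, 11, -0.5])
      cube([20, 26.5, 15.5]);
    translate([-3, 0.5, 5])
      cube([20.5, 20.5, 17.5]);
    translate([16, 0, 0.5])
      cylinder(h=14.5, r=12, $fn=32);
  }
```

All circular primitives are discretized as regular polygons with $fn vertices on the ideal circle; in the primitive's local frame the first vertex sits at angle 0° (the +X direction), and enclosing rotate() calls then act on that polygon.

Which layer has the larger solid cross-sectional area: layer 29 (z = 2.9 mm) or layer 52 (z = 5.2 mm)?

Layer 29 (z = 2.9): the cube is present — its section is the full 24.5×27 rectangle (area 661.50 mm²); the 20×26.5 cube at (8.5, 11) contributes its full rectangle (area 530.00 mm²); the cube at (-3, 0.5) is not intersected at this z (z outside [5, 22.5]); the r=12 cylinder at (16, 0) gives a regular 32-gon of circumradius 12 (constant along its height) (area = (32/2)·12.000²·sin(360°/32) = 449.49 mm²); Subtracting the remaining from the first: starting from the 24.5×27 cube (661.50 mm²), the 20×26.5 cube at (8.5, 11) partially overlaps it — only the 256.00 mm² overlap (of its 530.00 mm²) is removed, clipping the outline; the r=12 cylinder at (16, 0) partially overlaps it — only the 198.60 mm² overlap (of its 449.49 mm²) is removed, clipping the outline — area = 206.90 mm²; (whole slice rotated 30° about Z — lengths, areas and connectivity unchanged). So its area = 206.90 mm². Layer 52 (z = 5.2): the cube is present — its section is the full 24.5×27 rectangle (area 661.50 mm²); the 20×26.5 cube at (8.5, 11) contributes its full rectangle (area 530.00 mm²); the 20.5×20.5 cube at (-3, 0.5) contributes its full rectangle (area 420.25 mm²); the r=12 cylinder at (16, 0) contributes a regular 32-gon of circumradius 12 (area = (32/2)·12.000²·sin(360°/32) = 449.49 mm²); Taking the first minus the rest: starting from the 24.5×27 cube (661.50 mm²), the 20×26.5 cube at (8.5, 11) partially overlaps it — only the 256.00 mm² overlap (of its 530.00 mm²) is removed, clipping the outline; the 20.5×20.5 cube at (-3, 0.5) partially overlaps it — only the 268.75 mm² overlap (of its 420.25 mm²) is removed, clipping the outline; the r=12 cylinder at (16, 0) partially overlaps it — only the 79.51 mm² overlap (of its 449.49 mm²) is removed, clipping the outline — area = 57.24 mm²; (whole slice rotated 30° about Z — lengths, areas and connectivity unchanged). So its area = 57.24 mm². Layer 29 is larger (206.90 vs 57.24 mm²).

layer 29 (z = 2.9 mm)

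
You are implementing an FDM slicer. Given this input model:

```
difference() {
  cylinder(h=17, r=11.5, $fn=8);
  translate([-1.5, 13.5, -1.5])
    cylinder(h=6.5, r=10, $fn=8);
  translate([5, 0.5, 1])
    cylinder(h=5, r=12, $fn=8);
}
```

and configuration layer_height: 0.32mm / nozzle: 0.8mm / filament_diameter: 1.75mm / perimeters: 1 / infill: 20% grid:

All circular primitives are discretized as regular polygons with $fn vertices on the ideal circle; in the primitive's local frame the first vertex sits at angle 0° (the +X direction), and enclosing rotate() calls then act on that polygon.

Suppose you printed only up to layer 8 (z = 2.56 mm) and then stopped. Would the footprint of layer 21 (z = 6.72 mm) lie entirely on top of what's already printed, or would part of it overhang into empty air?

Compare the two slices. At z = 2.56: the r=11.5 cylinder contributes a regular 8-gon of circumradius 11.5 (area = (8/2)·11.500²·sin(360°/8) = 374.06 mm²); the r=10 cylinder at (-1.5, 13.5) contributes a regular 8-gon of circumradius 10 (area = (8/2)·10.000²·sin(360°/8) = 282.84 mm²); the cylinder at (5, 0.5): section is a regular 8-gon, circumradius r=12 (area = (8/2)·12.000²·sin(360°/8) = 407.29 mm²); After the difference (first − rest): starting from the r=11.5 cylinder (374.06 mm²), the r=10 cylinder at (-1.5, 13.5) partially overlaps it — only the 71.98 mm² overlap (of its 282.84 mm²) is removed, clipping the outline; the r=12 cylinder at (5, 0.5) partially overlaps it — only the 224.65 mm² overlap (of its 407.29 mm²) is removed, clipping the outline — area = 77.43 mm². At z = 6.72: the cylinder: section is a regular 8-gon, circumradius r=11.5 (area = (8/2)·11.500²·sin(360°/8) = 374.06 mm²); the cylinder at (-1.5, 13.5) is not intersected at this z (z outside [-1.5, 5]); the cylinder at (5, 0.5) is not intersected at this z (z outside [1, 6]); Taking the first minus the rest: none of the subtracted shapes is present at this height, so the r=11.5 cylinder is unchanged — area = 374.06 mm². Checking containment: at z = 6.72 the cross-section extends beyond the z = 2.56 cross-section by about 296.63 mm².

part overhangs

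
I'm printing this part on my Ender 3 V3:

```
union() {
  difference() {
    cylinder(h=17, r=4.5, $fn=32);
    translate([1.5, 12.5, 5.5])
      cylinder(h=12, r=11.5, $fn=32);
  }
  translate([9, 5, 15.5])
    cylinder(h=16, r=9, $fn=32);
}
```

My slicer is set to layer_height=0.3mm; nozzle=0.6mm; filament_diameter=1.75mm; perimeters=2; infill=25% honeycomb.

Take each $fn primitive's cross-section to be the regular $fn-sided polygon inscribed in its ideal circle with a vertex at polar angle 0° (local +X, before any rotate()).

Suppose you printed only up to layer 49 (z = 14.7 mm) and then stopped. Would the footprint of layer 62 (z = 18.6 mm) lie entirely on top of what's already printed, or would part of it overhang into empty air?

part overhangs

Compare the two slices. At z = 14.7: the cylinder: section is a regular 32-gon, circumradius r=4.5 (area = (32/2)·4.500²·sin(360°/32) = 63.21 mm²); the r=11.5 cylinder at (1.5, 12.5) contributes a regular 32-gon of circumradius 11.5 (area = (32/2)·11.500²·sin(360°/32) = 412.81 mm²); After the difference (first − rest): starting from the r=4.5 cylinder (63.21 mm²), the r=11.5 cylinder at (1.5, 12.5) partially overlaps it — only the 19.39 mm² overlap (of its 412.81 mm²) is removed, clipping the outline — area = 43.82 mm²; the cylinder at (9, 5) does not reach this height (z outside [15.5, 31.5]); Merging all regions: only the result so far is present, so the union is just that shape — area = 43.82 mm². At z = 18.6: the cylinder is not intersected at this z (z outside [0, 17]); the cylinder at (1.5, 12.5) does not reach this height (z outside [5.5, 17.5]); Taking the first minus the rest: the first operand is absent here, so nothing remains; the r=9 cylinder at (9, 5) gives a regular 32-gon of circumradius 9 (constant along its height) (area = (32/2)·9.000²·sin(360°/32) = 252.84 mm²); Merging all regions: only the r=9 cylinder at (9, 5) is present, so the union is just that shape — area = 252.84 mm². Checking containment: at z = 18.6 the cross-section extends beyond the z = 14.7 cross-section by about 245.19 mm².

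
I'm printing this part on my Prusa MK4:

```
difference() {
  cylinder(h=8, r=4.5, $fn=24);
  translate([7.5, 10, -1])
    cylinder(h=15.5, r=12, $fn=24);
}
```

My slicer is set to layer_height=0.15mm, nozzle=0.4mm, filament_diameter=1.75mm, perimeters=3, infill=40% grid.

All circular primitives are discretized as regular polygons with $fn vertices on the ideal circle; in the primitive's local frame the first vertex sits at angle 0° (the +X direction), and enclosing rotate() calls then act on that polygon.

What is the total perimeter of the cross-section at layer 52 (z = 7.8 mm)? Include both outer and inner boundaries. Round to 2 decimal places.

At z = 7.8 mm: the r=4.5 cylinder contributes a regular 24-gon of circumradius 4.5 (perimeter = 2·24·4.500·sin(180°/24) = 28.19 mm); the cylinder at (7.5, 10): section is a regular 24-gon, circumradius r=12 (perimeter = 2·24·12.000·sin(180°/24) = 75.18 mm); Subtracting the remaining from the first: starting from the r=4.5 cylinder, the r=12 cylinder at (7.5, 10) partially overlaps it — only the 23.98 mm² overlap (of its 447.24 mm²) is removed, clipping the outline — boundary = 25.52 mm. Overall, the cross-section is a single solid region. Total boundary length (outer) = 25.52 mm.

25.52 mm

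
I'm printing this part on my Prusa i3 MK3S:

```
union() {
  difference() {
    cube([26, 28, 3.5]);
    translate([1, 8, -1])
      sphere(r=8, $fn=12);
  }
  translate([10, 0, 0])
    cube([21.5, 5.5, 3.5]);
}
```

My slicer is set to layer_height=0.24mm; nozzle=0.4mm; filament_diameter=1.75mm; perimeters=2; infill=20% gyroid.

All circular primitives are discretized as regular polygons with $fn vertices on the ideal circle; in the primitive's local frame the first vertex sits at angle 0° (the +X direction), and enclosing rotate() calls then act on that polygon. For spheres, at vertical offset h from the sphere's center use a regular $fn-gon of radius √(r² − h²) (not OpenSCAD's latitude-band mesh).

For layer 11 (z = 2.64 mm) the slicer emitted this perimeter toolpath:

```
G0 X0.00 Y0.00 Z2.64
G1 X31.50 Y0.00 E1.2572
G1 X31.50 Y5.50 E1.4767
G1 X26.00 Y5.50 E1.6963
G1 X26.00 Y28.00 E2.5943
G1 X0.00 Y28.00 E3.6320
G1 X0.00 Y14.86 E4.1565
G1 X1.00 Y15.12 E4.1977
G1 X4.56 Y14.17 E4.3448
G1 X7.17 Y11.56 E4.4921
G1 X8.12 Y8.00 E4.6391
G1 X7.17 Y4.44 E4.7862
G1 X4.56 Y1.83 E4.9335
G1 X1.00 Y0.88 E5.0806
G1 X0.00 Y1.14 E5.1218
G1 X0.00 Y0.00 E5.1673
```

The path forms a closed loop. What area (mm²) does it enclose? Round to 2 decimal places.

668.18 mm²

Apply the shoelace formula to the sequence of (X, Y) vertices; enclosed area = 668.18 mm².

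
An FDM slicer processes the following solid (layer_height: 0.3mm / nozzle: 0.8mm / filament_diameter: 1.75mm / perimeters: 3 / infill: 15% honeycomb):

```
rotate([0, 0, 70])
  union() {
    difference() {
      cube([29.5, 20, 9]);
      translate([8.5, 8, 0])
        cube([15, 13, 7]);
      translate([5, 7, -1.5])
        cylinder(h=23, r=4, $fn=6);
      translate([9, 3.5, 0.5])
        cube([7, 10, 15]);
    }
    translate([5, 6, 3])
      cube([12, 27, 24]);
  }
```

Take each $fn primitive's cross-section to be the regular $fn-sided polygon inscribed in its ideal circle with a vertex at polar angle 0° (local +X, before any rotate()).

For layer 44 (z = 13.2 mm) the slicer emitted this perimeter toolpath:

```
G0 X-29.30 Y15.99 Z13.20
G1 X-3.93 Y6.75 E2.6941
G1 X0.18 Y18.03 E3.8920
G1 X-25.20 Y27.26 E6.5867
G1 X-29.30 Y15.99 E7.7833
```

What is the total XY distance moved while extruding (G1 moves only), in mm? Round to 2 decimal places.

78.00 mm

Sum the Euclidean lengths of each G1 segment: total = 78.00 mm.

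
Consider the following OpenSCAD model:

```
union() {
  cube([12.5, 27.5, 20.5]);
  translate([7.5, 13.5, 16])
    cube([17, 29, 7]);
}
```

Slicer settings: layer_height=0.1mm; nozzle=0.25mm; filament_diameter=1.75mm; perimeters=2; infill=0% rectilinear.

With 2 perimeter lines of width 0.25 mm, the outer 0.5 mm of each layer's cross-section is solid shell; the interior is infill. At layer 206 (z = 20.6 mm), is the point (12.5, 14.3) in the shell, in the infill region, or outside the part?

infill

At z = 20.6 mm: the cube does not reach this height (z outside [0, 20.5]); the 17×29 cube at (7.5, 13.5) contributes its full rectangle; Combining (union): only the 17×29 cube at (7.5, 13.5) is present, so the union is just that shape — 1 connected region. Overall, the cross-section is a single solid region. The nearest boundary edge runs (7.50, 13.50)→(24.50, 13.50); distance from the point to it = 0.80 mm. The point is inside the cross-section and 0.80 mm from the nearest boundary — more than the 0.5 mm shell width (2 × 0.25), so it's in the infill interior.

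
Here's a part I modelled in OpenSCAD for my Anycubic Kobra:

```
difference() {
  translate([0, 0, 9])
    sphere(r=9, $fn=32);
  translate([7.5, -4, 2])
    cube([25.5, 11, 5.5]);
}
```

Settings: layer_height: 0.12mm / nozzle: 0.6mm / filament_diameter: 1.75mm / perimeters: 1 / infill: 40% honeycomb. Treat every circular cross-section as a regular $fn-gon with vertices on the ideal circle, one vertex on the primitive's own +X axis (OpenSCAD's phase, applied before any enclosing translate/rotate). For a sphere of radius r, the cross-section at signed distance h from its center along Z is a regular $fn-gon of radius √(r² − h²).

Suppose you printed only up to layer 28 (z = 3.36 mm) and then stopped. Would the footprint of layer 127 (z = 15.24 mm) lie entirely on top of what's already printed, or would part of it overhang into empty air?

entirely on top

Compare the two slices. At z = 3.36: the r=9 sphere contributes a regular 32-gon of circumradius √(9²−5.64²) = 7.014 (area = (32/2)·7.014²·sin(360°/32) = 153.55 mm²); the 25.5×11 cube at (7.5, -4) contributes its full rectangle (area 280.50 mm²); After the difference (first − rest): starting from the r=9 sphere (153.55 mm²), the 25.5×11 cube at (7.5, -4) misses the remaining region (no effect) — area = 153.55 mm². At z = 15.24: the r=9 sphere contributes a regular 32-gon of circumradius √(9²−6.24²) = 6.486 (area = (32/2)·6.486²·sin(360°/32) = 131.30 mm²); the cube at (7.5, -4) is not intersected at this z (z outside [2, 7.5]); Taking the first minus the rest: none of the subtracted shapes is present at this height, so the r=9 sphere is unchanged — area = 131.30 mm². Checking containment: the cross-section at z = 15.24 is a subset of the cross-section at z = 3.36.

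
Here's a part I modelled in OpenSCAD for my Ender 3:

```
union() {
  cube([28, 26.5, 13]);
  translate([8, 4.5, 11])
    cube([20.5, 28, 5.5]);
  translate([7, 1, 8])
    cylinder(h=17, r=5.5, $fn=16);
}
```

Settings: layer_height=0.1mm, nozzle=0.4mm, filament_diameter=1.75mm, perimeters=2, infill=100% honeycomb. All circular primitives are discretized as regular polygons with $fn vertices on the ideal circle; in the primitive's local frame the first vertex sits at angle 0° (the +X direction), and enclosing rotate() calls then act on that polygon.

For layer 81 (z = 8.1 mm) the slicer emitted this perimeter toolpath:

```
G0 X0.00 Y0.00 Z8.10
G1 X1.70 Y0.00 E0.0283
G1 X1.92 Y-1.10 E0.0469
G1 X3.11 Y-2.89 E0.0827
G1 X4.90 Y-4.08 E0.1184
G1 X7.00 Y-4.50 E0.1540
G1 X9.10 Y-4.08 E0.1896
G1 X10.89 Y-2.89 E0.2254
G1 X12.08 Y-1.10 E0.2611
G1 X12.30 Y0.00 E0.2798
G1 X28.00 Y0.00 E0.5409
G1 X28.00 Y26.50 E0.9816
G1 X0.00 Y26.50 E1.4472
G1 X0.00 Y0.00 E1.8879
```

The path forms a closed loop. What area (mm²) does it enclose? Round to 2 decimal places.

Apply the shoelace formula to the sequence of (X, Y) vertices; enclosed area = 777.48 mm².

777.48 mm²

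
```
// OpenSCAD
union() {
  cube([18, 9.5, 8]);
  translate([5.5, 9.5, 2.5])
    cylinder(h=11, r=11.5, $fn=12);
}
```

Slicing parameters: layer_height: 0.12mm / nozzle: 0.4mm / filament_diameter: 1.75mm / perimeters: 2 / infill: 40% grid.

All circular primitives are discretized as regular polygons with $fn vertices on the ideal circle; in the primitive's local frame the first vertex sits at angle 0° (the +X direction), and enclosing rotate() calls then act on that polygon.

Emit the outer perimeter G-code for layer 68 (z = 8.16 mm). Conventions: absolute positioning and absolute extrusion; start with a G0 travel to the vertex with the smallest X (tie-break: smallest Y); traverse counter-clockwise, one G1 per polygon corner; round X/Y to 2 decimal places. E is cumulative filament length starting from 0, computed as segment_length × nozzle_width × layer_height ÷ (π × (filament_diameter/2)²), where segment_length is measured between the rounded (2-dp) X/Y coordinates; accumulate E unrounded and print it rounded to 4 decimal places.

At z = 8.16 mm: the cube does not reach this height (z outside [0, 8]); the r=11.5 cylinder at (5.5, 9.5) contributes a regular 12-gon of circumradius 11.5; Taking the union: only the r=11.5 cylinder at (5.5, 9.5) is present, so the union is just that shape — 1 connected region. The outline is a single polygon with 12 vertices. Extrusion per mm of travel: 0.4 × 0.12 / (π × 0.875²) = 0.019956. Accumulating E over each segment gives final E = 1.4256.

G0 X-6.00 Y9.50 Z8.16
G1 X-4.46 Y3.75 E0.1188
G1 X-0.25 Y-0.46 E0.2376
G1 X5.50 Y-2.00 E0.3564
G1 X11.25 Y-0.46 E0.4752
G1 X15.46 Y3.75 E0.5940
G1 X17.00 Y9.50 E0.7128
G1 X15.46 Y15.25 E0.8316
G1 X11.25 Y19.46 E0.9504
G1 X5.50 Y21.00 E1.0692
G1 X-0.25 Y19.46 E1.1880
G1 X-4.46 Y15.25 E1.3068
G1 X-6.00 Y9.50 E1.4256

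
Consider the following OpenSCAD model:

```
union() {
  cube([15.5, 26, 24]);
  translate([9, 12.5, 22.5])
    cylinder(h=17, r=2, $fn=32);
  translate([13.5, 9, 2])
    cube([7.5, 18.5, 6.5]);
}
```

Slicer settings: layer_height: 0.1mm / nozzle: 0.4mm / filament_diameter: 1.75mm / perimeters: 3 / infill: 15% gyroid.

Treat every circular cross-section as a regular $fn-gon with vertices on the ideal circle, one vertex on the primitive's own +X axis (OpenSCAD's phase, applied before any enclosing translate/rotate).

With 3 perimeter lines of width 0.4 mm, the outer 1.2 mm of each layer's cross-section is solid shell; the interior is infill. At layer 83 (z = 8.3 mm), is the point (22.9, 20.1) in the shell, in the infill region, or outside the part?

At z = 8.3 mm: the cube (footprint 15.5×26) is included at this height; the cylinder at (9, 12.5) is not intersected at this z (z outside [22.5, 39.5]); the cube at (13.5, 9) is present — its section is the full 7.5×18.5 rectangle; Taking the union: the regions partially overlap (shared area 34.00 mm²), so overlapping operands fuse into one piece — 1 connected region. Overall, the cross-section is a single solid region. The nearest boundary edge runs (21.00, 27.50)→(21.00, 9.00); distance from the point to it = 1.90 mm. The point is not inside any of the regions above, so it lies outside the cross-section (1.90 mm from the nearest boundary).

outside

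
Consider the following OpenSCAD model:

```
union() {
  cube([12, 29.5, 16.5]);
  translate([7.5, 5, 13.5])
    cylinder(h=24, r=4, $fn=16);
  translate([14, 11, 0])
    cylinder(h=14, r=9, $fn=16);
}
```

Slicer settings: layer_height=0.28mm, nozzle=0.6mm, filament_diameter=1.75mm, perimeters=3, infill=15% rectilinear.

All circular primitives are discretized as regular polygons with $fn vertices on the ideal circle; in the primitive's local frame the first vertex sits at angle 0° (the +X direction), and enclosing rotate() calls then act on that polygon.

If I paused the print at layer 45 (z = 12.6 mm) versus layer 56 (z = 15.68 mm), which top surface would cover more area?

Layer 45 (z = 12.6): the 12×29.5 cube contributes its full rectangle (area 354.00 mm²); the cylinder at (7.5, 5) is not intersected at this z (z outside [13.5, 37.5]); the r=9 cylinder at (14, 11) contributes a regular 16-gon of circumradius 9 (area = (16/2)·9.000²·sin(360°/16) = 247.98 mm²); Merging all regions: the regions partially overlap — summed areas 601.98 mm² minus the doubly-counted overlap 88.79 mm² gives 513.19 mm² — area = 513.19 mm². So its area = 513.19 mm². Layer 56 (z = 15.68): the cube (footprint 12×29.5) is included at this height (area 354.00 mm²); the r=4 cylinder at (7.5, 5) gives a regular 16-gon of circumradius 4 (constant along its height) (area = (16/2)·4.000²·sin(360°/16) = 48.98 mm²); the cylinder at (14, 11) does not reach this height (z outside [0, 14]); Combining (union): the r=4 cylinder at (7.5, 5) lies entirely inside the 12×29.5 cube, so the union is just the 12×29.5 cube — area = 354.00 mm². So its area = 354.00 mm². Layer 45 is larger (513.19 vs 354.00 mm²).

layer 45 (z = 12.6 mm)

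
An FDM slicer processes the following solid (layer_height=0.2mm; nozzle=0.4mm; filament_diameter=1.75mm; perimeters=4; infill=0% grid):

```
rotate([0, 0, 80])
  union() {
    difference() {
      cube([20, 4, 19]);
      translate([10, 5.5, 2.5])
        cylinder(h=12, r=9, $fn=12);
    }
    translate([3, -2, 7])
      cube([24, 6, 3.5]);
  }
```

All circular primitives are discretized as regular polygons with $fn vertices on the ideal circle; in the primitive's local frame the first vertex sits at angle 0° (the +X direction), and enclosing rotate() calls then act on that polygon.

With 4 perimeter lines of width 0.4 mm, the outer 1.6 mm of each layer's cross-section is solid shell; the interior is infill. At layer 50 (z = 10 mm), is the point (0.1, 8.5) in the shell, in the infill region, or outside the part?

At z = 10 mm: the 20×4 cube contributes its full rectangle; the cylinder at (10, 5.5): section is a regular 12-gon, circumradius r=9; Subtracting the remaining from the first: starting from the 20×4 cube, the r=9 cylinder at (10, 5.5) partially overlaps it — only the 63.77 mm² overlap (of its 243.00 mm²) is removed, clipping the outline — 2 connected regions; the cube at (3, -2) (footprint 24×6) is included at this height; Taking the union: the regions partially overlap (shared area 8.14 mm²), so overlapping operands fuse into one piece — 1 connected region; (whole slice rotated 80° about Z — lengths, areas and connectivity unchanged). Overall, the cross-section is a single solid region. Undo the 80° rotation: the query point maps to (8.388, 1.378) in the un-rotated model frame. The nearest boundary edge runs (3.00, 4.00)→(18.60, 4.00); distance from the point to it = 2.62 mm. The point is inside the cross-section and 2.62 mm from the nearest boundary — more than the 1.6 mm shell width (4 × 0.4), so it's in the infill interior.

infill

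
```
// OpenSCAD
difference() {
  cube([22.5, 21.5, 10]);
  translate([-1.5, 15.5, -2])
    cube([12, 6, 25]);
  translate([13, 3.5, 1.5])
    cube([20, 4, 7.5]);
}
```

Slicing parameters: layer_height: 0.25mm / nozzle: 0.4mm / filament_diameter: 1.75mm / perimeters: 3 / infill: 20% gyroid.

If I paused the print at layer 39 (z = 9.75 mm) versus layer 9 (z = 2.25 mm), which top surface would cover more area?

Layer 39 (z = 9.75): the cube (footprint 22.5×21.5) is included at this height (area 483.75 mm²); the cube at (-1.5, 15.5) (footprint 12×6) is included at this height (area 72.00 mm²); the cube at (13, 3.5) does not reach this height (z outside [1.5, 9]); Subtracting the remaining from the first: starting from the 22.5×21.5 cube (483.75 mm²), the 12×6 cube at (-1.5, 15.5) partially overlaps it — only the 63.00 mm² overlap (of its 72.00 mm²) is removed, clipping the outline — area = 420.75 mm². So its area = 420.75 mm². Layer 9 (z = 2.25): the cube is present — its section is the full 22.5×21.5 rectangle (area 483.75 mm²); the 12×6 cube at (-1.5, 15.5) contributes its full rectangle (area 72.00 mm²); the cube at (13, 3.5) is present — its section is the full 20×4 rectangle (area 80.00 mm²); Subtracting the remaining from the first: starting from the 22.5×21.5 cube (483.75 mm²), the 12×6 cube at (-1.5, 15.5) partially overlaps it — only the 63.00 mm² overlap (of its 72.00 mm²) is removed, clipping the outline; the 20×4 cube at (13, 3.5) partially overlaps it — only the 38.00 mm² overlap (of its 80.00 mm²) is removed, clipping the outline — area = 382.75 mm². So its area = 382.75 mm². Layer 39 is larger (420.75 vs 382.75 mm²).

layer 39 (z = 9.75 mm)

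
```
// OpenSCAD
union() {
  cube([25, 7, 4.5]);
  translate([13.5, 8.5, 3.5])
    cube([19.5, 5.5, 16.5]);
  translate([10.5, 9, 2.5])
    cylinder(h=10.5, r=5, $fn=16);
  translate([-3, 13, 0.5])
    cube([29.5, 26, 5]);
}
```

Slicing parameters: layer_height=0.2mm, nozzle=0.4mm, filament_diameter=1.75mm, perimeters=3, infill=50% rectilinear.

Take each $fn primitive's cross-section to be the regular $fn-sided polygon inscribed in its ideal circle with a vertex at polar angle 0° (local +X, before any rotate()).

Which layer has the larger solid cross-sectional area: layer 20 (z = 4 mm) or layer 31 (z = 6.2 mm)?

layer 20 (z = 4 mm)

Layer 20 (z = 4): the cube is present — its section is the full 25×7 rectangle (area 175.00 mm²); the 19.5×5.5 cube at (13.5, 8.5) contributes its full rectangle (area 107.25 mm²); the r=5 cylinder at (10.5, 9) gives a regular 16-gon of circumradius 5 (constant along its height) (area = (16/2)·5.000²·sin(360°/16) = 76.54 mm²); the cube at (-3, 13) (footprint 29.5×26) is included at this height (area 767.00 mm²); Combining (union): the regions partially overlap — summed areas 1125.79 mm² minus the doubly-counted overlap 42.02 mm² gives 1083.76 mm² — area = 1083.76 mm². So its area = 1083.76 mm². Layer 31 (z = 6.2): the cube does not reach this height (z outside [0, 4.5]); the cube at (13.5, 8.5) (footprint 19.5×5.5) is included at this height (area 107.25 mm²); the r=5 cylinder at (10.5, 9) contributes a regular 16-gon of circumradius 5 (area = (16/2)·5.000²·sin(360°/16) = 76.54 mm²); the cube at (-3, 13) is not intersected at this z (z outside [0.5, 5.5]); Taking the union: the regions partially overlap — summed areas 183.79 mm² minus the doubly-counted overlap 6.28 mm² gives 177.51 mm² — area = 177.51 mm². So its area = 177.51 mm². Layer 20 is larger (1083.76 vs 177.51 mm²).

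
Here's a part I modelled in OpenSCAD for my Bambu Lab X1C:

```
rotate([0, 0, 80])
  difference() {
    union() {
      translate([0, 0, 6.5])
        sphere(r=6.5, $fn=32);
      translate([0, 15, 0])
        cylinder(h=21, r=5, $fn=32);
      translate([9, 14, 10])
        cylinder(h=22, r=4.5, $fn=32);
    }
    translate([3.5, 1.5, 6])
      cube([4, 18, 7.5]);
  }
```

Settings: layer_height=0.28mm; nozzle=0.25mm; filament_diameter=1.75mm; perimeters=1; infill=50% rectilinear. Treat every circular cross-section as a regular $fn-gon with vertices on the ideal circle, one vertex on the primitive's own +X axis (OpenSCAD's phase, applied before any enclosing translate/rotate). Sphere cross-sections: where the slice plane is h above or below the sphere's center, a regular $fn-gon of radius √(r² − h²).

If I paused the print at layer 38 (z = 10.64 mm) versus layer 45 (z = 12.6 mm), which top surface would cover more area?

layer 38 (z = 10.64 mm)

Layer 38 (z = 10.64): the sphere: section is a regular 32-gon, circumradius = √(r²−h²) = √(6.5²−4.14²) = 5.011 (area = (32/2)·5.011²·sin(360°/32) = 78.38 mm²); the r=5 cylinder at (0, 15) contributes a regular 32-gon of circumradius 5 (area = (32/2)·5.000²·sin(360°/32) = 78.04 mm²); the r=4.5 cylinder at (9, 14) contributes a regular 32-gon of circumradius 4.5 (area = (32/2)·4.500²·sin(360°/32) = 63.21 mm²); Taking the union: the regions partially overlap — summed areas 219.63 mm² minus the doubly-counted overlap 0.77 mm² gives 218.86 mm² — area = 218.86 mm²; the cube at (3.5, 1.5) is present — its section is the full 4×18 rectangle (area 72.00 mm²); After the difference (first − rest): starting from the result so far (218.86 mm²), the 4×18 cube at (3.5, 1.5) partially overlaps it — only the 26.45 mm² overlap (of its 72.00 mm²) is removed, clipping the outline — area = 192.41 mm²; (whole slice rotated 80° about Z — lengths, areas and connectivity unchanged). So its area = 192.41 mm². Layer 45 (z = 12.6): the r=6.5 sphere contributes a regular 32-gon of circumradius √(6.5²−6.1²) = 2.245 (area = (32/2)·2.245²·sin(360°/32) = 15.73 mm²); the r=5 cylinder at (0, 15) gives a regular 32-gon of circumradius 5 (constant along its height) (area = (32/2)·5.000²·sin(360°/32) = 78.04 mm²); the r=4.5 cylinder at (9, 14) contributes a regular 32-gon of circumradius 4.5 (area = (32/2)·4.500²·sin(360°/32) = 63.21 mm²); Combining (union): the regions partially overlap — summed areas 156.98 mm² minus the doubly-counted overlap 0.77 mm² gives 156.21 mm² — area = 156.21 mm²; the cube at (3.5, 1.5) (footprint 4×18) is included at this height (area 72.00 mm²); Taking the first minus the rest: starting from the result so far (156.21 mm²), the 4×18 cube at (3.5, 1.5) partially overlaps it — only the 24.90 mm² overlap (of its 72.00 mm²) is removed, clipping the outline — area = 131.31 mm²; (rotated 80° about Z; rotation is an isometry so areas/perimeters/island counts are preserved). So its area = 131.31 mm². Layer 38 is larger (192.41 vs 131.31 mm²).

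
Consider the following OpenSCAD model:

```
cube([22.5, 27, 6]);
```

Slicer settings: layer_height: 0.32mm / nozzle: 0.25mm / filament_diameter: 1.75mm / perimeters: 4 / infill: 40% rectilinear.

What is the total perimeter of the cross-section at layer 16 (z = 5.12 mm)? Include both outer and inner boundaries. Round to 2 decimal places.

99.00 mm

At z = 5.12 mm: the cube is present — its section is the full 22.5×27 rectangle (perimeter 99.00 mm). Overall, the cross-section is a single solid region. Total boundary length (outer) = 99.00 mm.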